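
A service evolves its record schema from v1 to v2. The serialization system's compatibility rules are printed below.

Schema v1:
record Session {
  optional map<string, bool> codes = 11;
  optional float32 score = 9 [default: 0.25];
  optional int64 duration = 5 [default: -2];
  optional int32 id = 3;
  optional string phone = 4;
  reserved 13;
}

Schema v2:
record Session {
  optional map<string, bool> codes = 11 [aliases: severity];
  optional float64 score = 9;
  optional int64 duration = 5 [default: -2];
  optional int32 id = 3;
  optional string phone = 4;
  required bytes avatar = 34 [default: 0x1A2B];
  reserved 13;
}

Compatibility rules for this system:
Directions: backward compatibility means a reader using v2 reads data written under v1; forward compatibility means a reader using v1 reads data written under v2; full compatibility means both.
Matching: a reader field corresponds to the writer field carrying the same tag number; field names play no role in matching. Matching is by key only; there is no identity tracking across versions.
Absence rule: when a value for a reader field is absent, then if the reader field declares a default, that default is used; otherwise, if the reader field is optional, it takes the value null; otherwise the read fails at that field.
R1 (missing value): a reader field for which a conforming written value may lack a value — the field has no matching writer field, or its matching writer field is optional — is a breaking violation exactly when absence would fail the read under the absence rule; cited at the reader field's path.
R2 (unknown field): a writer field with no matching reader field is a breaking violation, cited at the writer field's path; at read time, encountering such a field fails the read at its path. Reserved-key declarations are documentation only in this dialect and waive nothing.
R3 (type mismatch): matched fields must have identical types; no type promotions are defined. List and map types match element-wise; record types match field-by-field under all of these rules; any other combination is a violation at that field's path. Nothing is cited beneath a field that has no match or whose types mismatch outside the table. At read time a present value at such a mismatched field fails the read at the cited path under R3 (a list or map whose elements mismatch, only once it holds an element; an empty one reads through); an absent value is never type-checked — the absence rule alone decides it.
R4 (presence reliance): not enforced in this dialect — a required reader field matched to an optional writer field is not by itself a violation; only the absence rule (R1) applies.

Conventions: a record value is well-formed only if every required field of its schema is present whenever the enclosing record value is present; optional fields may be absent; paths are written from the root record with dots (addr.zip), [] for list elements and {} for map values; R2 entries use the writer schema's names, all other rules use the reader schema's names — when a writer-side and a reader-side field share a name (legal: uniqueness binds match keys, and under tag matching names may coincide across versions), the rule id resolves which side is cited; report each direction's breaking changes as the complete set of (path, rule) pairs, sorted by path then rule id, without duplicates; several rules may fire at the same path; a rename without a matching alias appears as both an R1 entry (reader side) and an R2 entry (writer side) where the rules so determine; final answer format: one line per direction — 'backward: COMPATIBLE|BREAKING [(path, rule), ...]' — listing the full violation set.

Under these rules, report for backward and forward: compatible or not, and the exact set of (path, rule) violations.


in Session below, arrows point writer -> reader
backward for Session (reader v2, writer v1):
  map<string, bool> -> map<string, bool>, writer optional: codes aligns to codes
  float32 -> float64, writer optional: score aligns to score
  int64 -> int64, writer optional: duration aligns to duration
  int32 -> int32, writer optional: id aligns to id
  string -> string, writer optional: phone aligns to phone
  avatar: no writer-side match
  rule R3 violated at score
  => backward: BREAKING (1)
forward for Session (reader v1, writer v2):
  map<string, bool> -> map<string, bool>, writer optional: codes aligns to codes
  float64 -> float32, writer optional: score aligns to score
  int64 -> int64, writer optional: duration aligns to duration
  int32 -> int32, writer optional: id aligns to id
  string -> string, writer optional: phone aligns to phone
  writer field avatar has no reader counterpart
  rule R2 violated at avatar
  rule R3 violated at score
  => forward: BREAKING (2)

backward: BREAKING [(score, R3)]; forward: BREAKING [(avatar, R2), (score, R3)]


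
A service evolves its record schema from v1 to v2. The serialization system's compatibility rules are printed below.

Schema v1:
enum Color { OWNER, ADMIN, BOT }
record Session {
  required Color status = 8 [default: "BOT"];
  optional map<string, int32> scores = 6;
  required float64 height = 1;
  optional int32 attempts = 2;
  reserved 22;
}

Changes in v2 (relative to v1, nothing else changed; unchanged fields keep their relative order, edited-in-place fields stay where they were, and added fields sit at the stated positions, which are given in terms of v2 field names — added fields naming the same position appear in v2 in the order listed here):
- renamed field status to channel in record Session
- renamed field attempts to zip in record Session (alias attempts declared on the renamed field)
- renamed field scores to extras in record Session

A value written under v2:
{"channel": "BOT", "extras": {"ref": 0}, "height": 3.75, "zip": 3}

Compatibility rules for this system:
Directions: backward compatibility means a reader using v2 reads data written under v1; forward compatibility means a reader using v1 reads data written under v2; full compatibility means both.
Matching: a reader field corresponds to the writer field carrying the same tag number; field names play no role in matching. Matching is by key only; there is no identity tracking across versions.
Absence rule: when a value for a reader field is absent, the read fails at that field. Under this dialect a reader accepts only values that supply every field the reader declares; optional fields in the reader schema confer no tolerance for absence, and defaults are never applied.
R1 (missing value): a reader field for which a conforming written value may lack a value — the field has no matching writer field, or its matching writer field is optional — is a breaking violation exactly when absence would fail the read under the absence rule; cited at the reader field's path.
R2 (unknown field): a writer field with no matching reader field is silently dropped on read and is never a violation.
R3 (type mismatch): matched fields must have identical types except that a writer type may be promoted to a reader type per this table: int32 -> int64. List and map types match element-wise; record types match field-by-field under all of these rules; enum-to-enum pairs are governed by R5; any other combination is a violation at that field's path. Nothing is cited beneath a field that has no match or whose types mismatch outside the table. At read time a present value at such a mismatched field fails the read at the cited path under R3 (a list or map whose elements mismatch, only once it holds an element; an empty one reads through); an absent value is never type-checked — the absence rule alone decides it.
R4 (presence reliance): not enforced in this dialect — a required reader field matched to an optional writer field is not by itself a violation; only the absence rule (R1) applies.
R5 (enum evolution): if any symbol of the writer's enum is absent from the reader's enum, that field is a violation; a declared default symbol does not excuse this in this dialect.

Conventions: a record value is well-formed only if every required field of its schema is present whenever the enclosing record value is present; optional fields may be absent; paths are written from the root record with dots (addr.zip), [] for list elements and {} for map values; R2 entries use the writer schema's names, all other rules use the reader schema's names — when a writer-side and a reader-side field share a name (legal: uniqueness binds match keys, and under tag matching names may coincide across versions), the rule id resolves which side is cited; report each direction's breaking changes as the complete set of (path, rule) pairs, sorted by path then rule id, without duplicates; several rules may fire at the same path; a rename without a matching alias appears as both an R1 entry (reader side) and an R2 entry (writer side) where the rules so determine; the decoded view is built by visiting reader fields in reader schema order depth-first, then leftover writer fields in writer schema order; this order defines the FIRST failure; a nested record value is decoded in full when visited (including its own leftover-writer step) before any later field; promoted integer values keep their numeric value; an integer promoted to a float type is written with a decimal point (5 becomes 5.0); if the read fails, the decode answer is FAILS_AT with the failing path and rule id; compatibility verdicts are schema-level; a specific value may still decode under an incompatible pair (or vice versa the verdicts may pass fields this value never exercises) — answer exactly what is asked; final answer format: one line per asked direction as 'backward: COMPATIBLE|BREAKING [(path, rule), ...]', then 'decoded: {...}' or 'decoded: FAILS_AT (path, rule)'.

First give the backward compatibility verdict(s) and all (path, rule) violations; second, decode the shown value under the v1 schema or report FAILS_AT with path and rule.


backward: BREAKING [(extras, R1), (zip, R1)]; decoded: {"status": "BOT", "scores": {"ref": 0}, "height": 3.75, "attempts": 3}

the writer's type comes first in each Session pair
backward for Session (reader v2, writer v1):
  Color -> Color, writer required: channel aligns to status
  map<string, int32> -> map<string, int32>, writer optional: extras aligns to scores
  float64 -> float64, writer required: height aligns to height
  int32 -> int32, writer optional: zip aligns to attempts
  R1 fires at extras
  R1 fires at zip
  => backward: BREAKING (2)
decode walk for Session under reader schema v1:
  status := "BOT" (from writer channel)
  scores := {"ref": 0} (from writer extras)
  height := 3.75
  attempts := 3 (from writer zip)
  => decoded: {"status": "BOT", "scores": {"ref": 0}, "height": 3.75, "attempts": 3}
ruling out the remaining Session differences:
  renamed field status to channel in record Session -> fires no rule on Session, leaving the asked answer as it is


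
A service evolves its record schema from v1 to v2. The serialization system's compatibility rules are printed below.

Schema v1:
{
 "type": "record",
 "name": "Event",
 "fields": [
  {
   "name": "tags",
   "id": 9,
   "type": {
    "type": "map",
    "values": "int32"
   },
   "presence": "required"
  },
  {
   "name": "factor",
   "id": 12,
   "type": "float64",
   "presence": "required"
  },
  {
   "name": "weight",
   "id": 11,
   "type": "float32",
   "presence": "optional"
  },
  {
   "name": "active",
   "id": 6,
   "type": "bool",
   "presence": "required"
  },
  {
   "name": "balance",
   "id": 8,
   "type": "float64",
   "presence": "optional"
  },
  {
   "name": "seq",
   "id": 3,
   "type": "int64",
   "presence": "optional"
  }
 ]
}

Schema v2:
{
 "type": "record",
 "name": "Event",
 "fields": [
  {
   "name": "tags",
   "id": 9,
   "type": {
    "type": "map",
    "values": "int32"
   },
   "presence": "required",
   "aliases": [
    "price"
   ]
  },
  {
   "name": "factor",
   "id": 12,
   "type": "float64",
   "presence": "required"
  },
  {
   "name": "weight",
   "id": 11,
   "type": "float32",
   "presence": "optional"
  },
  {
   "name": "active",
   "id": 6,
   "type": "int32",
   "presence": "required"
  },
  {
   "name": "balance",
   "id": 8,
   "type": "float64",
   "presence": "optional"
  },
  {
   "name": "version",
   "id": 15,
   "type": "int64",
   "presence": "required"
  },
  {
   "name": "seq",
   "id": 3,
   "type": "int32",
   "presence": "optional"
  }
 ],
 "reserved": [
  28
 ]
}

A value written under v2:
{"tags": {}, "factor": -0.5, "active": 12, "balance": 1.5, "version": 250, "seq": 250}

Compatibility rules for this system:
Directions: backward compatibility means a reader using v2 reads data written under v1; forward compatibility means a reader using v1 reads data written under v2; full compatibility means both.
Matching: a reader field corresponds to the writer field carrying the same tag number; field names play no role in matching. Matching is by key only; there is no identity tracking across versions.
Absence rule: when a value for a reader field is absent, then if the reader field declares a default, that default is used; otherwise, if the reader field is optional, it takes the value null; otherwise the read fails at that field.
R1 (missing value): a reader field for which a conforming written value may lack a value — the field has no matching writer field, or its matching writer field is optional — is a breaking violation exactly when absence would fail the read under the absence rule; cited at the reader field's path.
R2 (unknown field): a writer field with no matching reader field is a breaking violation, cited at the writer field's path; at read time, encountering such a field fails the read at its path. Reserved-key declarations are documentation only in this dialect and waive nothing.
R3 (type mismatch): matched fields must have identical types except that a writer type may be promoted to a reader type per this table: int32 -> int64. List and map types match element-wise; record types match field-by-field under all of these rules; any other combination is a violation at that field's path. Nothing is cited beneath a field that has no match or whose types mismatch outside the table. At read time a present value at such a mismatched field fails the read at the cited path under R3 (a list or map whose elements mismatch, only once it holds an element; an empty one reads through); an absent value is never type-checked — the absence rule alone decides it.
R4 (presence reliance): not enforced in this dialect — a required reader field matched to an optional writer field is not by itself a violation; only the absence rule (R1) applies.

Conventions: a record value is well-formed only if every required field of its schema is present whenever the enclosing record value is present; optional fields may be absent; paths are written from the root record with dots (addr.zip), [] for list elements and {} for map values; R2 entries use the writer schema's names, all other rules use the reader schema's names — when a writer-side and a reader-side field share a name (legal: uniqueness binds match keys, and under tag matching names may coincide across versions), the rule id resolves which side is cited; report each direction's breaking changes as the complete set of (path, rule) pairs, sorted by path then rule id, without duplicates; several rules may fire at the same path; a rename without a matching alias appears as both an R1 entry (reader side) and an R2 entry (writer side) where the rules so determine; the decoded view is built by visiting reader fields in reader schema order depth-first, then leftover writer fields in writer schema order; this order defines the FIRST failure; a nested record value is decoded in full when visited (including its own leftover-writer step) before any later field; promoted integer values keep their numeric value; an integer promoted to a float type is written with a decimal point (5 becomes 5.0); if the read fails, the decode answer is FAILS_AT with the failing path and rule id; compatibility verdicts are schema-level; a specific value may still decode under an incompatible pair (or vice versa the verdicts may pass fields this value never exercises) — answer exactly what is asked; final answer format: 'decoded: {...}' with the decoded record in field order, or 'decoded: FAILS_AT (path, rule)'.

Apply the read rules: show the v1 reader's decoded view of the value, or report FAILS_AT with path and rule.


in Event below, arrows point writer -> reader
decode walk for Event under reader schema v1:
  tags := {}
  factor := -0.5
  weight := null (absent, optional -> null)
  read fails at active under R3
  => FAILS_AT (active, R3)
the other Event changes do not affect what is asked:
  added field version to record Event: required int64, tag 15 (in v2 it sits immediately before seq) -> a verdict-level change on Event — the shown value reads the same
  field seq in record Event: type int64 changed to int32 -> a verdict-level change on Event — the shown value reads the same

decoded: FAILS_AT (active, R3)


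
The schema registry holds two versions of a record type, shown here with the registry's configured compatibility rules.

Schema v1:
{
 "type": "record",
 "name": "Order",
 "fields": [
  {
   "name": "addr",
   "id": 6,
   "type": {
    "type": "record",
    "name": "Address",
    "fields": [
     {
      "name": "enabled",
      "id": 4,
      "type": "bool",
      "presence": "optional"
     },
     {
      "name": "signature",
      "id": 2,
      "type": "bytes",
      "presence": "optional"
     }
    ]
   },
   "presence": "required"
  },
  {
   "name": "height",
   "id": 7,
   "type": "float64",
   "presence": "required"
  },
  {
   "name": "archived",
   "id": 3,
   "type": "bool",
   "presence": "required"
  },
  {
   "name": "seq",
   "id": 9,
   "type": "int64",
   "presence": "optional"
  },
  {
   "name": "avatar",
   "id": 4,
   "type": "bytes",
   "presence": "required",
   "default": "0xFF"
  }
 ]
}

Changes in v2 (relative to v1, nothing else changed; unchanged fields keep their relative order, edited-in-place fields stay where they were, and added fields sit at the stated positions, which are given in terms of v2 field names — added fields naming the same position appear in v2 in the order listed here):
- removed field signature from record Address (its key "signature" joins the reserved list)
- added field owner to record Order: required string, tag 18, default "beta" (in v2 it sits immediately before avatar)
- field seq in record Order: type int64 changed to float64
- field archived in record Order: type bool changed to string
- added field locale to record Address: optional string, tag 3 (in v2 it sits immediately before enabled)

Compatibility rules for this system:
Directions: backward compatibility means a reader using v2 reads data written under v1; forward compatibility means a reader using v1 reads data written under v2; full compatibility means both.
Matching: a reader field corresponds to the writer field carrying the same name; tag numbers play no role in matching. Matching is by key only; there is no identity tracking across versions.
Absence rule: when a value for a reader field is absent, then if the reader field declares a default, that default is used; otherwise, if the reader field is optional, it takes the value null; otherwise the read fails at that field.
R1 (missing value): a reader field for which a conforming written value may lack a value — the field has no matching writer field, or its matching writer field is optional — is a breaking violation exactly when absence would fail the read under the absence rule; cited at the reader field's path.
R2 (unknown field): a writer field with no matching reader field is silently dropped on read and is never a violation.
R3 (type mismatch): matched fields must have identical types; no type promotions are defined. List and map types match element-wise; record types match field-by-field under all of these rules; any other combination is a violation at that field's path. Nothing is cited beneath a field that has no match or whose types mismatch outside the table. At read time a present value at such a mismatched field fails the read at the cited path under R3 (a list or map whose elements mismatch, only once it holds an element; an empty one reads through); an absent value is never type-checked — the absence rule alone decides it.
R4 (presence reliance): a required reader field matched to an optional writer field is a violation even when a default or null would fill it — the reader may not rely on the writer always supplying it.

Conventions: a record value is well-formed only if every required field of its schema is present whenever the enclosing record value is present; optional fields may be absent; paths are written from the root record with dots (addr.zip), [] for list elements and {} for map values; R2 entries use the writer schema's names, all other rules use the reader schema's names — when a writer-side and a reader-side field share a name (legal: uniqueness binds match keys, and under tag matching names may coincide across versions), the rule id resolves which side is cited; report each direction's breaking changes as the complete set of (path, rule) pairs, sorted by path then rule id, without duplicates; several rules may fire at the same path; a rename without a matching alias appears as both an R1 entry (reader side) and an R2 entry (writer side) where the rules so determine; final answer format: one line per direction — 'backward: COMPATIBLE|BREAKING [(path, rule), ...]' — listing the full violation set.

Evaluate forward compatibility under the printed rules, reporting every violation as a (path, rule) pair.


forward: BREAKING [(archived, R3), (seq, R3)]

arrows below run writer -> reader for Order
forward on Order — v1 reading data written by v2:
  addr: paired with writer addr (Address -> Address; writer required)
  height: paired with writer height (float64 -> float64; writer required)
  archived: paired with writer archived (string -> bool; writer required)
  seq: paired with writer seq (float64 -> int64; writer optional)
  avatar: paired with writer avatar (bytes -> bytes; writer required)
  writer field owner has no reader counterpart
  addr.enabled: paired with writer addr.enabled (bool -> bool; writer optional)
  addr.signature: no writer-side match
  writer field addr.locale has no reader counterpart
  breaking: (archived, R3)
  breaking: (seq, R3)
  forward on Order therefore BREAKING (2)
diffs on Order not affecting the asked answer:
  removed field signature from record Address (its key "signature" joins the reserved list) -> triggers nothing under Order's printed rules — same verdict
  added field owner to record Order: required string, tag 18, default "beta" (in v2 it sits immediately before avatar) -> triggers nothing under Order's printed rules — same verdict
  added field locale to record Address: optional string, tag 3 (in v2 it sits immediately before enabled) -> triggers nothing under Order's printed rules — same verdict


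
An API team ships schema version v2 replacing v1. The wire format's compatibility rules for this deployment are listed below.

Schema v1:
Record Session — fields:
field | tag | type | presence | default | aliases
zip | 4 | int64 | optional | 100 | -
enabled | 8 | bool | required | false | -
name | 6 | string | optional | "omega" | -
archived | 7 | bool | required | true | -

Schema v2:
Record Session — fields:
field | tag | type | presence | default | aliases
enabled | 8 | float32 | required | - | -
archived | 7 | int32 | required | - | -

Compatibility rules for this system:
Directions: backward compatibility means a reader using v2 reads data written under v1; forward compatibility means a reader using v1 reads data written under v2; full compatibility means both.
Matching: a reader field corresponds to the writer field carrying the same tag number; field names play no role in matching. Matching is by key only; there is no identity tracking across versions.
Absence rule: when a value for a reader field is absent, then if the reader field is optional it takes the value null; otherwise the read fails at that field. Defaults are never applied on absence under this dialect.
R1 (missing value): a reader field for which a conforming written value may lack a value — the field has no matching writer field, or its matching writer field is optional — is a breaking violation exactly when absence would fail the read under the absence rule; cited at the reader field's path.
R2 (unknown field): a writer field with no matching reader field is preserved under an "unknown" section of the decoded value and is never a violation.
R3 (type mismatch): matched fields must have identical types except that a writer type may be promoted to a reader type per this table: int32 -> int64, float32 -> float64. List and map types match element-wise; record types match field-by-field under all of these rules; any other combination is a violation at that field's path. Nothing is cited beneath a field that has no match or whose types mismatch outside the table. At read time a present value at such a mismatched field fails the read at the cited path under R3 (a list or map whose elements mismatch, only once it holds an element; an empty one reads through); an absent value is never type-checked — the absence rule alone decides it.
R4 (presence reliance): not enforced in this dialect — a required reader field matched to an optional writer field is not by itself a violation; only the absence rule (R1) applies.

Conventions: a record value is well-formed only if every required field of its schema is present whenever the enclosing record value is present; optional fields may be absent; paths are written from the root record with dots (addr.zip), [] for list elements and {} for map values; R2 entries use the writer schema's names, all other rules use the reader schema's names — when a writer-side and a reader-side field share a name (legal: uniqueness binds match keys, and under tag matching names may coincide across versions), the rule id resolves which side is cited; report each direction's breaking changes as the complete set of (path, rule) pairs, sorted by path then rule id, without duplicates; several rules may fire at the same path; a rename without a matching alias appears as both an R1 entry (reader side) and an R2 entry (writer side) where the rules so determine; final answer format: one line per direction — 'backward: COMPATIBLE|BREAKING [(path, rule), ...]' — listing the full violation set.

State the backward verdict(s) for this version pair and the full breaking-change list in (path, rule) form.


each type pair in Session: writer, then reader
backward pass over Session, reader schema v2, writer schema v1:
  enabled: bool -> float32, writer required; from enabled
  archived: bool -> int32, writer required; from archived
  writer field zip has no reader counterpart
  writer field name has no reader counterpart
  rule R3 violated at archived
  rule R3 violated at enabled
  => 2 violation(s): backward is BREAKING for Session
ruling out the remaining Session differences:
  removed field zip from record Session -> triggers nothing under Session's printed rules — same verdict
  removed field name from record Session -> triggers nothing under Session's printed rules — same verdict

backward: BREAKING [(archived, R3), (enabled, R3)]


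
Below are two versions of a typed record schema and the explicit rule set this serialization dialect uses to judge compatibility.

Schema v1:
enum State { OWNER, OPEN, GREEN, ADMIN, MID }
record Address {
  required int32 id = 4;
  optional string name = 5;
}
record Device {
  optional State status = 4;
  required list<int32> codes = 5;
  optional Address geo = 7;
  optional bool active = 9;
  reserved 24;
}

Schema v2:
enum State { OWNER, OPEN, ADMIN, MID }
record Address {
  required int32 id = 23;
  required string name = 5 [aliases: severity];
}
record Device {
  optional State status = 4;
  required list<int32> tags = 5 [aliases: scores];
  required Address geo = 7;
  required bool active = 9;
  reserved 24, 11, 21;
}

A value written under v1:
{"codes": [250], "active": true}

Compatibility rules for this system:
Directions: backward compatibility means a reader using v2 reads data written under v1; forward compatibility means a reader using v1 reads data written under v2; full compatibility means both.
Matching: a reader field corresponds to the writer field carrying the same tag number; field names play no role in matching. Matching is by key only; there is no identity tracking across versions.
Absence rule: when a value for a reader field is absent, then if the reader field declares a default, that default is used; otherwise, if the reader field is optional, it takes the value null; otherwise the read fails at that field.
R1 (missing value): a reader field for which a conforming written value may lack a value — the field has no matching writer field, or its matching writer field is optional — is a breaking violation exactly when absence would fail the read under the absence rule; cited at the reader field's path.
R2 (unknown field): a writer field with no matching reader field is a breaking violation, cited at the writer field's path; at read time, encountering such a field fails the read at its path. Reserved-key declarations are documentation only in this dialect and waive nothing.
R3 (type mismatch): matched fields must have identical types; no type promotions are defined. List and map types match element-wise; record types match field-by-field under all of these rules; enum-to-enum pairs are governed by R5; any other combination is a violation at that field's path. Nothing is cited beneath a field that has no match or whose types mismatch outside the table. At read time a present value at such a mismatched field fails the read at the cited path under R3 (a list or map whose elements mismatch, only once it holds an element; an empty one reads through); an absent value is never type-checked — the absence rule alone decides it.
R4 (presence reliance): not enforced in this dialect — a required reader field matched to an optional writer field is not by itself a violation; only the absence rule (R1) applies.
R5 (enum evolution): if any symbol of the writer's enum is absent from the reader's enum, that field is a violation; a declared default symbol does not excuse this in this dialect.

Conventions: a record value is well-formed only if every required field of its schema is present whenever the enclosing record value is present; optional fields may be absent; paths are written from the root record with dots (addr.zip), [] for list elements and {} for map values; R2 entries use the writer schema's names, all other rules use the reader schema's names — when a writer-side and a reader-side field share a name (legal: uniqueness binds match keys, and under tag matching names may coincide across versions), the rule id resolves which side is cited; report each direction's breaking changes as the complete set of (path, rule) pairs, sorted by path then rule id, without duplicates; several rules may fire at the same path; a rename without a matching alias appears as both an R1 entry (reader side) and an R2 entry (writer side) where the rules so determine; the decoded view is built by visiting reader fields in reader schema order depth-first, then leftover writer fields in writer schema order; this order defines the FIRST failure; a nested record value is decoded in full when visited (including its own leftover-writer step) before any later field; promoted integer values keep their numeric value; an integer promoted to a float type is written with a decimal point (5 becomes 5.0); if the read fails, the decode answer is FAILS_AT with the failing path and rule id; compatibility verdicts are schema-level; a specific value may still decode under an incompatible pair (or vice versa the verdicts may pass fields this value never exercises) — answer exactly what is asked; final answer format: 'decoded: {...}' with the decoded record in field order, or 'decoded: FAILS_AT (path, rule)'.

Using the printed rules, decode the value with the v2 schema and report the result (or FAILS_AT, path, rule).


decoded: FAILS_AT (geo, R1)

in Device below, arrows point writer -> reader
decoding the Device value with the v2 reader:
  status := null (not supplied -> null)
  tags := [250] (from writer codes)
  read fails at geo under R1 (no fill)
  => FAILS_AT (geo, R1)
ruling out the remaining Device differences:
  enum State (field status in record Device): symbol GREEN removed -> affects the rule determinations only; this particular Device value decodes identically
  field id in record Address: tag 4 changed to 23 -> affects the rule determinations only; this particular Device value decodes identically
  field name in record Address: optional changed to required -> affects the rule determinations only; this particular Device value decodes identically
  field active in record Device: optional changed to required -> affects the rule determinations only; this particular Device value decodes identically
  renamed field codes to tags in record Device -> triggers nothing under the printed rules; the Device answer is the same either way


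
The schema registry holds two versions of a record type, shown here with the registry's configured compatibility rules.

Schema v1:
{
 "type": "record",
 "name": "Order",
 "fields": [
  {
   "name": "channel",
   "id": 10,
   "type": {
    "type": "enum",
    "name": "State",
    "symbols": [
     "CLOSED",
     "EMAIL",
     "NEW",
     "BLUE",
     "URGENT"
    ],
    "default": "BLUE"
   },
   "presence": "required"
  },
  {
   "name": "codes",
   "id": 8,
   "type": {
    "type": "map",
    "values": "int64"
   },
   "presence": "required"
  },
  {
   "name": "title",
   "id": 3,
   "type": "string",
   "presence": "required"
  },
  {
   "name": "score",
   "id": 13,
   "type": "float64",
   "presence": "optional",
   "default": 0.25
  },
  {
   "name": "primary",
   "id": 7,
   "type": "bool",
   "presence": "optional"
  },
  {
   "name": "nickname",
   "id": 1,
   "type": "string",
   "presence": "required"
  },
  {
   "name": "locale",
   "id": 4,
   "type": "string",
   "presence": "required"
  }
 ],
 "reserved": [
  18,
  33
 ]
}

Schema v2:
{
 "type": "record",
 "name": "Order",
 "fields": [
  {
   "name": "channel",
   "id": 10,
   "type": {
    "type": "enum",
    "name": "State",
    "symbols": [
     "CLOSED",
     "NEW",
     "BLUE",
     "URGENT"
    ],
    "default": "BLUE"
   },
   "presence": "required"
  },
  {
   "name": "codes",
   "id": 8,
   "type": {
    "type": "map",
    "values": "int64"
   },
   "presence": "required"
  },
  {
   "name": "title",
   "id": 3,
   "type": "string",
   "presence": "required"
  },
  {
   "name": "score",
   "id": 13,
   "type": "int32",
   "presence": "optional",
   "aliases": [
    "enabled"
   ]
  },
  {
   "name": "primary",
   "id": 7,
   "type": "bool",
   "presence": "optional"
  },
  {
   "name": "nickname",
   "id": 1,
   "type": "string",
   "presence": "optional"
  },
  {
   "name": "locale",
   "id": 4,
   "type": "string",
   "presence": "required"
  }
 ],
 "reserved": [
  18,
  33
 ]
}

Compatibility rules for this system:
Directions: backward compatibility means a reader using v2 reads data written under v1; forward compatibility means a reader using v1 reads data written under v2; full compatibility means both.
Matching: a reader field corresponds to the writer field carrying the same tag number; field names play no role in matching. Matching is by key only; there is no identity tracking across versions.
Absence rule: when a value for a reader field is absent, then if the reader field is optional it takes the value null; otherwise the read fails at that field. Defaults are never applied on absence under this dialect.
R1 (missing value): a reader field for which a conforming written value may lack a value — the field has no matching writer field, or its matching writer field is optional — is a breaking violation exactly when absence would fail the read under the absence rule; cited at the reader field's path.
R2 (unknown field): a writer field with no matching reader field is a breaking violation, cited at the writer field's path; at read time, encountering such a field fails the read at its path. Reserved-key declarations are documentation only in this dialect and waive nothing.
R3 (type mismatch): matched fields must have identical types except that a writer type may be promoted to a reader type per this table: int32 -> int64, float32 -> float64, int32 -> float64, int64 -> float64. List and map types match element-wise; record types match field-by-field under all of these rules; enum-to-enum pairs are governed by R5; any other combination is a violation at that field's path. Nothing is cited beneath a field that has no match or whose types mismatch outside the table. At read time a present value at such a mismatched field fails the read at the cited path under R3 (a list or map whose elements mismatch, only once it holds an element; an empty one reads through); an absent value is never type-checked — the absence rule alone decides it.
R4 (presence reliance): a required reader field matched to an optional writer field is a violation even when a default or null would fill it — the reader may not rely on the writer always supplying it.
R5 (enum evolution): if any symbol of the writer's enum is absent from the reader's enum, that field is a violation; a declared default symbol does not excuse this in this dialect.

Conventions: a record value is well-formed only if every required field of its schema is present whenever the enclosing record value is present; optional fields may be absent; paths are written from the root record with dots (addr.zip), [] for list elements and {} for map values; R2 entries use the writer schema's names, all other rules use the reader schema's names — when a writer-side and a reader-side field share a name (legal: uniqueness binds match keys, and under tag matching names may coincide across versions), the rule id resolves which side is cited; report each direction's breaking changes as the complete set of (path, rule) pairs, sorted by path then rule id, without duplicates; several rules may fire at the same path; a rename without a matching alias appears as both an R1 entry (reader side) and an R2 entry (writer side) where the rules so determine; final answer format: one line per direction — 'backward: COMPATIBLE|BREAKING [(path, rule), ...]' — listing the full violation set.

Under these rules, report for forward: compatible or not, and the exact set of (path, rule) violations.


forward: BREAKING [(nickname, R1), (nickname, R4)]

the writer's type comes first in each Order pair
forward on Order — v1 reading data written by v2:
  State -> State, writer required: channel aligns to channel
  map<string, int64> -> map<string, int64>, writer required: codes aligns to codes
  string -> string, writer required: title aligns to title
  int32 -> float64, writer optional: score aligns to score
  bool -> bool, writer optional: primary aligns to primary
  string -> string, writer optional: nickname aligns to nickname
  string -> string, writer required: locale aligns to locale
  rule R1 violated at nickname
  rule R4 violated at nickname
  forward on Order therefore BREAKING (2)
checking off the Order differences that do not matter here:
  enum State (field channel in record Order): symbol EMAIL removed -> affects backward compatibility only, which is not asked
  field score in record Order: type float64 changed to int32 (its default is dropped) -> affects backward compatibility only, which is not asked


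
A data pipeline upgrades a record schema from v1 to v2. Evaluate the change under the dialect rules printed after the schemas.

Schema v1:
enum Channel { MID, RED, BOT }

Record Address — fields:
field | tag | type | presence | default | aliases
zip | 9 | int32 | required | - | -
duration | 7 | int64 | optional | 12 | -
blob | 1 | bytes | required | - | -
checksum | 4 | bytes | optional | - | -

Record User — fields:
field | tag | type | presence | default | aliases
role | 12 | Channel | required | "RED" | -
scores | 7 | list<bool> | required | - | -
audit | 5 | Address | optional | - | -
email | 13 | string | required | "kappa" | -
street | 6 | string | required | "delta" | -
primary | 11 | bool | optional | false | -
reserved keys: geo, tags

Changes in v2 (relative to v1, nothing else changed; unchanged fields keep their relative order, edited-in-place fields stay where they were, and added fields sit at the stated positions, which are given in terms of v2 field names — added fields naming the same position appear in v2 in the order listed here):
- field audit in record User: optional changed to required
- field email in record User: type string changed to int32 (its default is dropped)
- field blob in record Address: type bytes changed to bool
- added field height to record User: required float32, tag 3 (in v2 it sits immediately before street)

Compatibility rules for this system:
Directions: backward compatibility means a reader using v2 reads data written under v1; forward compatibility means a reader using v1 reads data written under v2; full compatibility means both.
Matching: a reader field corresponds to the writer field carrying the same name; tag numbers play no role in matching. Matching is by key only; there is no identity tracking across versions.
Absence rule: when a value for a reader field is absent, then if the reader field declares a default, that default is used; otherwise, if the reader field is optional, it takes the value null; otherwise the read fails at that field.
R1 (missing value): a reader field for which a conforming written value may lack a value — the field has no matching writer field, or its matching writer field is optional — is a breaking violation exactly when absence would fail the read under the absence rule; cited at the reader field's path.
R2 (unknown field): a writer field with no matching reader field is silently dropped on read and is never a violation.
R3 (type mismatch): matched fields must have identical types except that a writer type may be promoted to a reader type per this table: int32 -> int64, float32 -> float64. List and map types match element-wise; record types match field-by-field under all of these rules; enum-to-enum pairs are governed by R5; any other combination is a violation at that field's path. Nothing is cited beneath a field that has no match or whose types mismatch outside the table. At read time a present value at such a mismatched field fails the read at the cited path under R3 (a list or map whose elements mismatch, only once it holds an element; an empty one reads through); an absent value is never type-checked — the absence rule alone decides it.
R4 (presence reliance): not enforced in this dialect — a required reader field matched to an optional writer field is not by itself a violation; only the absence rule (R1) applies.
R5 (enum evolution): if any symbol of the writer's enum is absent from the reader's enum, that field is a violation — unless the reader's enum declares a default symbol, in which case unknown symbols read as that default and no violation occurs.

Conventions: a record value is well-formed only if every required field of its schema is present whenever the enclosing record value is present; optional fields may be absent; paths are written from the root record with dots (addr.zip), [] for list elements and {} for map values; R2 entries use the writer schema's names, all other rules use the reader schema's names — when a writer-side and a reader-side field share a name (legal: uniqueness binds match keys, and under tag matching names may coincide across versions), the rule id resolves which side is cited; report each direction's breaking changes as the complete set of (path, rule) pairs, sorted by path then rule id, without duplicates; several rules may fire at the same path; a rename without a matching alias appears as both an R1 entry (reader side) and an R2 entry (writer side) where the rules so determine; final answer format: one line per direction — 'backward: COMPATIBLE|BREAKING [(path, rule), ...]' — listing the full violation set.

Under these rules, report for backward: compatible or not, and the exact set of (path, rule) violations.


backward: BREAKING [(audit, R1), (audit.blob, R3), (email, R3), (height, R1)]

in User below, arrows point writer -> reader
backward on User — v2 reading data written by v1:
  role <- role (Channel -> Channel, writer required)
  scores <- scores (list<bool> -> list<bool>, writer required)
  audit <- audit (Address -> Address, writer optional)
  email <- email (string -> int32, writer required)
  height: no writer match
  street <- street (string -> string, writer required)
  primary <- primary (bool -> bool, writer optional)
  audit.zip <- audit.zip (int32 -> int32, writer required)
  audit.duration <- audit.duration (int64 -> int64, writer optional)
  audit.blob <- audit.blob (bytes -> bool, writer required)
  audit.checksum <- audit.checksum (bytes -> bytes, writer optional)
  rule R1 violated at audit
  rule R3 violated at audit.blob
  rule R3 violated at email
  rule R1 violated at height
  => 4 violation(s): backward is BREAKING for User
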